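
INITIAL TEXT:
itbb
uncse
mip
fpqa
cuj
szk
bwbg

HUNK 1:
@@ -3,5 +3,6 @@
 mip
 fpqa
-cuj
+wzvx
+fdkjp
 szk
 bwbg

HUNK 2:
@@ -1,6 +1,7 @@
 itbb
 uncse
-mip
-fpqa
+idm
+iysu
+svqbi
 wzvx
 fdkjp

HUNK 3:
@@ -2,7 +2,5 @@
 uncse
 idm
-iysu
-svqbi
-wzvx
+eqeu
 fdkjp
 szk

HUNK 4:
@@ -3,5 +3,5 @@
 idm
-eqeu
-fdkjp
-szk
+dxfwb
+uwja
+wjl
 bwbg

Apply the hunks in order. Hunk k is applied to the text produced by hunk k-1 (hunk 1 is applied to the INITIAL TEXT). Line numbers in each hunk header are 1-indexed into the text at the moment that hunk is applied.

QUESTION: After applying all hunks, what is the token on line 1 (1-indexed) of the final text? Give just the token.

Answer: itbb

Derivation:
Hunk 1: at line 3 remove [cuj] add [wzvx,fdkjp] -> 8 lines: itbb uncse mip fpqa wzvx fdkjp szk bwbg
Hunk 2: at line 1 remove [mip,fpqa] add [idm,iysu,svqbi] -> 9 lines: itbb uncse idm iysu svqbi wzvx fdkjp szk bwbg
Hunk 3: at line 2 remove [iysu,svqbi,wzvx] add [eqeu] -> 7 lines: itbb uncse idm eqeu fdkjp szk bwbg
Hunk 4: at line 3 remove [eqeu,fdkjp,szk] add [dxfwb,uwja,wjl] -> 7 lines: itbb uncse idm dxfwb uwja wjl bwbg
Final line 1: itbb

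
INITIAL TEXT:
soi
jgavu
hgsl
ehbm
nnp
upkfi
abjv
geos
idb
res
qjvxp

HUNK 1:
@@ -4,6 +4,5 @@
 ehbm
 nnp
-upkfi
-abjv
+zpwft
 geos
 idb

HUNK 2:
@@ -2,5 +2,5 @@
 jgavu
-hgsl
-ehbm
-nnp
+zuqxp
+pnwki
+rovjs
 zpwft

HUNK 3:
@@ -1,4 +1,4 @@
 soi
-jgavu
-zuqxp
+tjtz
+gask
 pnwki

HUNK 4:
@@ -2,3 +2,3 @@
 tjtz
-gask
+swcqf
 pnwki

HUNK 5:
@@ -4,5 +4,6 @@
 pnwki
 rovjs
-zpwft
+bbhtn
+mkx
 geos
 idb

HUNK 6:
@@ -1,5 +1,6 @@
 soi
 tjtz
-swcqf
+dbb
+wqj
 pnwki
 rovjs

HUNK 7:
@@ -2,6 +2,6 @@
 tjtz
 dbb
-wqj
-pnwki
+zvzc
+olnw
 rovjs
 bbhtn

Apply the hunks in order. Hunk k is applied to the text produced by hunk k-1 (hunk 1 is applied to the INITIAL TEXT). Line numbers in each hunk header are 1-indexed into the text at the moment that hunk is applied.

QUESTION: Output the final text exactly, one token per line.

Hunk 1: at line 4 remove [upkfi,abjv] add [zpwft] -> 10 lines: soi jgavu hgsl ehbm nnp zpwft geos idb res qjvxp
Hunk 2: at line 2 remove [hgsl,ehbm,nnp] add [zuqxp,pnwki,rovjs] -> 10 lines: soi jgavu zuqxp pnwki rovjs zpwft geos idb res qjvxp
Hunk 3: at line 1 remove [jgavu,zuqxp] add [tjtz,gask] -> 10 lines: soi tjtz gask pnwki rovjs zpwft geos idb res qjvxp
Hunk 4: at line 2 remove [gask] add [swcqf] -> 10 lines: soi tjtz swcqf pnwki rovjs zpwft geos idb res qjvxp
Hunk 5: at line 4 remove [zpwft] add [bbhtn,mkx] -> 11 lines: soi tjtz swcqf pnwki rovjs bbhtn mkx geos idb res qjvxp
Hunk 6: at line 1 remove [swcqf] add [dbb,wqj] -> 12 lines: soi tjtz dbb wqj pnwki rovjs bbhtn mkx geos idb res qjvxp
Hunk 7: at line 2 remove [wqj,pnwki] add [zvzc,olnw] -> 12 lines: soi tjtz dbb zvzc olnw rovjs bbhtn mkx geos idb res qjvxp

Answer: soi
tjtz
dbb
zvzc
olnw
rovjs
bbhtn
mkx
geos
idb
res
qjvxp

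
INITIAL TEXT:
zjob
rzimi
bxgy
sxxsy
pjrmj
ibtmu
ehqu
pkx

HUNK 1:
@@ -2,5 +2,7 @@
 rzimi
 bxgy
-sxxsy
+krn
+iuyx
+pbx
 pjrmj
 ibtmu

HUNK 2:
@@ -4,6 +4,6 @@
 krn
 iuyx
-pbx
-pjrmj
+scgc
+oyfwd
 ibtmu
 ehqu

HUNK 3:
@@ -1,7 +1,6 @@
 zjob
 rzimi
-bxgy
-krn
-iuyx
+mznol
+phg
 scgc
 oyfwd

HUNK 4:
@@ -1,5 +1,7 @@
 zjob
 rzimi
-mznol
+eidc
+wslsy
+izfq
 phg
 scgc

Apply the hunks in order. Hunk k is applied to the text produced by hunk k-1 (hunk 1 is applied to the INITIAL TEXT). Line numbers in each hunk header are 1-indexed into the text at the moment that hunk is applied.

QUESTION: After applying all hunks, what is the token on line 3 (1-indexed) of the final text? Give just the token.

Answer: eidc

Derivation:
Hunk 1: at line 2 remove [sxxsy] add [krn,iuyx,pbx] -> 10 lines: zjob rzimi bxgy krn iuyx pbx pjrmj ibtmu ehqu pkx
Hunk 2: at line 4 remove [pbx,pjrmj] add [scgc,oyfwd] -> 10 lines: zjob rzimi bxgy krn iuyx scgc oyfwd ibtmu ehqu pkx
Hunk 3: at line 1 remove [bxgy,krn,iuyx] add [mznol,phg] -> 9 lines: zjob rzimi mznol phg scgc oyfwd ibtmu ehqu pkx
Hunk 4: at line 1 remove [mznol] add [eidc,wslsy,izfq] -> 11 lines: zjob rzimi eidc wslsy izfq phg scgc oyfwd ibtmu ehqu pkx
Final line 3: eidc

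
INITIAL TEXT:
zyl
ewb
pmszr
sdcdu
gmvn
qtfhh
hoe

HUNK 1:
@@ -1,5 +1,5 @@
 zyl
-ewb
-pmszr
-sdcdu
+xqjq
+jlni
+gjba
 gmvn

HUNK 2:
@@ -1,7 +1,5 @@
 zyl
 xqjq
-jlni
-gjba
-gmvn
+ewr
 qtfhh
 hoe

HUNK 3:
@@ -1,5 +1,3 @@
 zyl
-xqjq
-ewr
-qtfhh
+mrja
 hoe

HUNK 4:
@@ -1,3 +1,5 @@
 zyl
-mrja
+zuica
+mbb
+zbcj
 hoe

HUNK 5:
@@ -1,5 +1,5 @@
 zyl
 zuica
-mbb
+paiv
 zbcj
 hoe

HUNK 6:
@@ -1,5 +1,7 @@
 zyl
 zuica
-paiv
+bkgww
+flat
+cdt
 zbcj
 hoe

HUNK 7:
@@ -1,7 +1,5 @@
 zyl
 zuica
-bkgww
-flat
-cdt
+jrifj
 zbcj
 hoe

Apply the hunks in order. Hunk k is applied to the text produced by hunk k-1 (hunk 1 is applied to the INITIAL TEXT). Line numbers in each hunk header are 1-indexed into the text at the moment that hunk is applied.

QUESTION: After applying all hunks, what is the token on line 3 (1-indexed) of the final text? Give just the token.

Answer: jrifj

Derivation:
Hunk 1: at line 1 remove [ewb,pmszr,sdcdu] add [xqjq,jlni,gjba] -> 7 lines: zyl xqjq jlni gjba gmvn qtfhh hoe
Hunk 2: at line 1 remove [jlni,gjba,gmvn] add [ewr] -> 5 lines: zyl xqjq ewr qtfhh hoe
Hunk 3: at line 1 remove [xqjq,ewr,qtfhh] add [mrja] -> 3 lines: zyl mrja hoe
Hunk 4: at line 1 remove [mrja] add [zuica,mbb,zbcj] -> 5 lines: zyl zuica mbb zbcj hoe
Hunk 5: at line 1 remove [mbb] add [paiv] -> 5 lines: zyl zuica paiv zbcj hoe
Hunk 6: at line 1 remove [paiv] add [bkgww,flat,cdt] -> 7 lines: zyl zuica bkgww flat cdt zbcj hoe
Hunk 7: at line 1 remove [bkgww,flat,cdt] add [jrifj] -> 5 lines: zyl zuica jrifj zbcj hoe
Final line 3: jrifj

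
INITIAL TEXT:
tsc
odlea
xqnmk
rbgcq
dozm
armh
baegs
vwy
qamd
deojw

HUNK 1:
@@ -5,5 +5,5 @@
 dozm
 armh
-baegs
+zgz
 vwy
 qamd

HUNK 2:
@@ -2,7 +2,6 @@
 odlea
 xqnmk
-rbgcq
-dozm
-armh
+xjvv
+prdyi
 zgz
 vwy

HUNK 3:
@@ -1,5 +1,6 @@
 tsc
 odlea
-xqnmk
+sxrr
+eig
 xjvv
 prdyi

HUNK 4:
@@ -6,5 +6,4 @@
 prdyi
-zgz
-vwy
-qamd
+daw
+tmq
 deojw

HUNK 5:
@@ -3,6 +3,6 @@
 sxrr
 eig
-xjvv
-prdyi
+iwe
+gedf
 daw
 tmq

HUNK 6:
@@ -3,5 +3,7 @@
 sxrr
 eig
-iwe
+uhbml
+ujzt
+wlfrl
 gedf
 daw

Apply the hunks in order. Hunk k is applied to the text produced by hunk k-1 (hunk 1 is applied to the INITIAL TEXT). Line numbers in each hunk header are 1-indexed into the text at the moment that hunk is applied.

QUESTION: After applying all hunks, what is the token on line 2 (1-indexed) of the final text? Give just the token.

Answer: odlea

Derivation:
Hunk 1: at line 5 remove [baegs] add [zgz] -> 10 lines: tsc odlea xqnmk rbgcq dozm armh zgz vwy qamd deojw
Hunk 2: at line 2 remove [rbgcq,dozm,armh] add [xjvv,prdyi] -> 9 lines: tsc odlea xqnmk xjvv prdyi zgz vwy qamd deojw
Hunk 3: at line 1 remove [xqnmk] add [sxrr,eig] -> 10 lines: tsc odlea sxrr eig xjvv prdyi zgz vwy qamd deojw
Hunk 4: at line 6 remove [zgz,vwy,qamd] add [daw,tmq] -> 9 lines: tsc odlea sxrr eig xjvv prdyi daw tmq deojw
Hunk 5: at line 3 remove [xjvv,prdyi] add [iwe,gedf] -> 9 lines: tsc odlea sxrr eig iwe gedf daw tmq deojw
Hunk 6: at line 3 remove [iwe] add [uhbml,ujzt,wlfrl] -> 11 lines: tsc odlea sxrr eig uhbml ujzt wlfrl gedf daw tmq deojw
Final line 2: odlea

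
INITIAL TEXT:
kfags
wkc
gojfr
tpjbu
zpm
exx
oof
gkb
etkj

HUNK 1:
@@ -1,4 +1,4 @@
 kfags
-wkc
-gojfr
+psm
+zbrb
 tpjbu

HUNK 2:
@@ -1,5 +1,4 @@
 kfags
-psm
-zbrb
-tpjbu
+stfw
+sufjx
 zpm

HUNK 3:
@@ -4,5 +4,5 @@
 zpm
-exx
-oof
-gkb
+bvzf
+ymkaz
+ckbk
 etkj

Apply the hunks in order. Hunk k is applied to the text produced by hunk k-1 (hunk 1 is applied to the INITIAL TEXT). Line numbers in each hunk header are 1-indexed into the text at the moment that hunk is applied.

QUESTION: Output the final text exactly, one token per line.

Answer: kfags
stfw
sufjx
zpm
bvzf
ymkaz
ckbk
etkj

Derivation:
Hunk 1: at line 1 remove [wkc,gojfr] add [psm,zbrb] -> 9 lines: kfags psm zbrb tpjbu zpm exx oof gkb etkj
Hunk 2: at line 1 remove [psm,zbrb,tpjbu] add [stfw,sufjx] -> 8 lines: kfags stfw sufjx zpm exx oof gkb etkj
Hunk 3: at line 4 remove [exx,oof,gkb] add [bvzf,ymkaz,ckbk] -> 8 lines: kfags stfw sufjx zpm bvzf ymkaz ckbk etkj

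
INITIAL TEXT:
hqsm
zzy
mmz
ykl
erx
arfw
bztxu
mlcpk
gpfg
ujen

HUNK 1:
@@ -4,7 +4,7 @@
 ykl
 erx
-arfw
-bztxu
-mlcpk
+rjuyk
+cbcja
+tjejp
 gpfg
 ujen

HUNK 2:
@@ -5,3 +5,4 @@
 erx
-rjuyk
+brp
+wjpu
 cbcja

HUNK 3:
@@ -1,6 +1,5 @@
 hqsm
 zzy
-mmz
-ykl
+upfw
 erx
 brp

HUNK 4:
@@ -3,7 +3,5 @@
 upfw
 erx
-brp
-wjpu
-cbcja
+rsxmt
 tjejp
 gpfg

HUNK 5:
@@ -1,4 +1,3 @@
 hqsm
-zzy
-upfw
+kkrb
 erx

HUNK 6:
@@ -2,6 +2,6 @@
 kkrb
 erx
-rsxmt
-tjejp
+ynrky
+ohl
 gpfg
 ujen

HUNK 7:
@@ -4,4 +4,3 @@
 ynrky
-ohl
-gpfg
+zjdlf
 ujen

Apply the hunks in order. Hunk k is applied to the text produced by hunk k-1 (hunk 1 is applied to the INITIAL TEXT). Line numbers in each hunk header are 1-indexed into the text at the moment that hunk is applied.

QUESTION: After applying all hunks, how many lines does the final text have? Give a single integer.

Hunk 1: at line 4 remove [arfw,bztxu,mlcpk] add [rjuyk,cbcja,tjejp] -> 10 lines: hqsm zzy mmz ykl erx rjuyk cbcja tjejp gpfg ujen
Hunk 2: at line 5 remove [rjuyk] add [brp,wjpu] -> 11 lines: hqsm zzy mmz ykl erx brp wjpu cbcja tjejp gpfg ujen
Hunk 3: at line 1 remove [mmz,ykl] add [upfw] -> 10 lines: hqsm zzy upfw erx brp wjpu cbcja tjejp gpfg ujen
Hunk 4: at line 3 remove [brp,wjpu,cbcja] add [rsxmt] -> 8 lines: hqsm zzy upfw erx rsxmt tjejp gpfg ujen
Hunk 5: at line 1 remove [zzy,upfw] add [kkrb] -> 7 lines: hqsm kkrb erx rsxmt tjejp gpfg ujen
Hunk 6: at line 2 remove [rsxmt,tjejp] add [ynrky,ohl] -> 7 lines: hqsm kkrb erx ynrky ohl gpfg ujen
Hunk 7: at line 4 remove [ohl,gpfg] add [zjdlf] -> 6 lines: hqsm kkrb erx ynrky zjdlf ujen
Final line count: 6

Answer: 6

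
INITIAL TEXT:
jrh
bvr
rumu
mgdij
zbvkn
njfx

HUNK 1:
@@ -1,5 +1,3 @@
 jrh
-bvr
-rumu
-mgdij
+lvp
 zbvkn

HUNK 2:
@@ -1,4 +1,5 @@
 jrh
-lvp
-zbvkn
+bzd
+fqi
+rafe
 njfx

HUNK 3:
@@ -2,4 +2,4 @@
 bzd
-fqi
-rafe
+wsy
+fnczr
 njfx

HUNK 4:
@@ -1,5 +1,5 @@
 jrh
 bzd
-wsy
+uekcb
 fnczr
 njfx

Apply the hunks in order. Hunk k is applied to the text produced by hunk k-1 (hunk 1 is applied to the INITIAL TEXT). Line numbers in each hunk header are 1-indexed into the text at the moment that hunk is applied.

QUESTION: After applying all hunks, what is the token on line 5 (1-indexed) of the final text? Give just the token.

Hunk 1: at line 1 remove [bvr,rumu,mgdij] add [lvp] -> 4 lines: jrh lvp zbvkn njfx
Hunk 2: at line 1 remove [lvp,zbvkn] add [bzd,fqi,rafe] -> 5 lines: jrh bzd fqi rafe njfx
Hunk 3: at line 2 remove [fqi,rafe] add [wsy,fnczr] -> 5 lines: jrh bzd wsy fnczr njfx
Hunk 4: at line 1 remove [wsy] add [uekcb] -> 5 lines: jrh bzd uekcb fnczr njfx
Final line 5: njfx

Answer: njfx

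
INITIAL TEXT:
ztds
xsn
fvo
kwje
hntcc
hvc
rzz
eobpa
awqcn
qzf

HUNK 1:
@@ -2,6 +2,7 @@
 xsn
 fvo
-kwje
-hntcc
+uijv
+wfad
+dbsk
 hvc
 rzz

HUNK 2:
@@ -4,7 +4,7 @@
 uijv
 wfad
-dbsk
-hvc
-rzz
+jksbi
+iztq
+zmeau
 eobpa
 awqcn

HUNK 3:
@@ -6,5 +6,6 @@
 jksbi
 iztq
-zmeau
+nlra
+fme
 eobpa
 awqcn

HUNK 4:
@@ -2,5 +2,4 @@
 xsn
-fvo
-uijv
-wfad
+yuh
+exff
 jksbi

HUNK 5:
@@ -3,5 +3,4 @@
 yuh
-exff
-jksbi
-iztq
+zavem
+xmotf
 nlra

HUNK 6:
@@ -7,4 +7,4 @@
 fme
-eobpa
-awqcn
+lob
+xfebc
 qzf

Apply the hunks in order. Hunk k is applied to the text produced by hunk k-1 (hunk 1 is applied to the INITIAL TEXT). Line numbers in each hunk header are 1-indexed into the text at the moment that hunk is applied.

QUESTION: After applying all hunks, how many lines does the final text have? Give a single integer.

Hunk 1: at line 2 remove [kwje,hntcc] add [uijv,wfad,dbsk] -> 11 lines: ztds xsn fvo uijv wfad dbsk hvc rzz eobpa awqcn qzf
Hunk 2: at line 4 remove [dbsk,hvc,rzz] add [jksbi,iztq,zmeau] -> 11 lines: ztds xsn fvo uijv wfad jksbi iztq zmeau eobpa awqcn qzf
Hunk 3: at line 6 remove [zmeau] add [nlra,fme] -> 12 lines: ztds xsn fvo uijv wfad jksbi iztq nlra fme eobpa awqcn qzf
Hunk 4: at line 2 remove [fvo,uijv,wfad] add [yuh,exff] -> 11 lines: ztds xsn yuh exff jksbi iztq nlra fme eobpa awqcn qzf
Hunk 5: at line 3 remove [exff,jksbi,iztq] add [zavem,xmotf] -> 10 lines: ztds xsn yuh zavem xmotf nlra fme eobpa awqcn qzf
Hunk 6: at line 7 remove [eobpa,awqcn] add [lob,xfebc] -> 10 lines: ztds xsn yuh zavem xmotf nlra fme lob xfebc qzf
Final line count: 10

Answer: 10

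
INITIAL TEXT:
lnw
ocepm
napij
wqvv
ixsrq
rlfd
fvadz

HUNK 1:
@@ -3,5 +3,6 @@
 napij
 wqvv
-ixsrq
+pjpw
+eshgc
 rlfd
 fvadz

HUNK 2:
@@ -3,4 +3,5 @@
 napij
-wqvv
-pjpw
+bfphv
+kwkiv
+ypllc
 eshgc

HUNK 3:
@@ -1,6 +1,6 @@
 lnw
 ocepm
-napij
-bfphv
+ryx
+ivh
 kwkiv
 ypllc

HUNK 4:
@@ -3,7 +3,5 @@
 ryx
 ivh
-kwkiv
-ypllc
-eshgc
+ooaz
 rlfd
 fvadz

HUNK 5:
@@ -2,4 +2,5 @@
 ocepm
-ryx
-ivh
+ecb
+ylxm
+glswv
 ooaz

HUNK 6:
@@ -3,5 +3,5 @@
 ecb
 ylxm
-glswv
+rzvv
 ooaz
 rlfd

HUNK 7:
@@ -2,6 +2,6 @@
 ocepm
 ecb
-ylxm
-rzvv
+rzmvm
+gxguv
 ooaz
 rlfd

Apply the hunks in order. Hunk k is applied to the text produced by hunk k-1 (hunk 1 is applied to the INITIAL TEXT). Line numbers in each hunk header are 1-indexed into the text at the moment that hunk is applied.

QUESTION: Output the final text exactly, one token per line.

Answer: lnw
ocepm
ecb
rzmvm
gxguv
ooaz
rlfd
fvadz

Derivation:
Hunk 1: at line 3 remove [ixsrq] add [pjpw,eshgc] -> 8 lines: lnw ocepm napij wqvv pjpw eshgc rlfd fvadz
Hunk 2: at line 3 remove [wqvv,pjpw] add [bfphv,kwkiv,ypllc] -> 9 lines: lnw ocepm napij bfphv kwkiv ypllc eshgc rlfd fvadz
Hunk 3: at line 1 remove [napij,bfphv] add [ryx,ivh] -> 9 lines: lnw ocepm ryx ivh kwkiv ypllc eshgc rlfd fvadz
Hunk 4: at line 3 remove [kwkiv,ypllc,eshgc] add [ooaz] -> 7 lines: lnw ocepm ryx ivh ooaz rlfd fvadz
Hunk 5: at line 2 remove [ryx,ivh] add [ecb,ylxm,glswv] -> 8 lines: lnw ocepm ecb ylxm glswv ooaz rlfd fvadz
Hunk 6: at line 3 remove [glswv] add [rzvv] -> 8 lines: lnw ocepm ecb ylxm rzvv ooaz rlfd fvadz
Hunk 7: at line 2 remove [ylxm,rzvv] add [rzmvm,gxguv] -> 8 lines: lnw ocepm ecb rzmvm gxguv ooaz rlfd fvadz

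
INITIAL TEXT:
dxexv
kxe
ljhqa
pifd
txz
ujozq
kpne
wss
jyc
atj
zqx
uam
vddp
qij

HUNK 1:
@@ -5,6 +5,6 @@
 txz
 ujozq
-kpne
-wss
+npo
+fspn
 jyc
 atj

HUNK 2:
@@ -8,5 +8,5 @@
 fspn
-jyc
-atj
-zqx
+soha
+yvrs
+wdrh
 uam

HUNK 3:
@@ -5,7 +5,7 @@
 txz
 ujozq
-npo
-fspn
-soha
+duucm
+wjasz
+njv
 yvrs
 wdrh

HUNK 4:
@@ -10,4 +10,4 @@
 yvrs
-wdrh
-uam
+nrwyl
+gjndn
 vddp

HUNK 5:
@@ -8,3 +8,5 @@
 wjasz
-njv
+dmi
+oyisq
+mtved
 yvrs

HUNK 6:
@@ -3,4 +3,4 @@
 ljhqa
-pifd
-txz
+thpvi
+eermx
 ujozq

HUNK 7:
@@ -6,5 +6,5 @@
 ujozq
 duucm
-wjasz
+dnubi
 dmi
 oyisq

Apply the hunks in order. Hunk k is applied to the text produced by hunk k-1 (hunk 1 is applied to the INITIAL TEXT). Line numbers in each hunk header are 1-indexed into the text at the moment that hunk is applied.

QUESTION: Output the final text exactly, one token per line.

Hunk 1: at line 5 remove [kpne,wss] add [npo,fspn] -> 14 lines: dxexv kxe ljhqa pifd txz ujozq npo fspn jyc atj zqx uam vddp qij
Hunk 2: at line 8 remove [jyc,atj,zqx] add [soha,yvrs,wdrh] -> 14 lines: dxexv kxe ljhqa pifd txz ujozq npo fspn soha yvrs wdrh uam vddp qij
Hunk 3: at line 5 remove [npo,fspn,soha] add [duucm,wjasz,njv] -> 14 lines: dxexv kxe ljhqa pifd txz ujozq duucm wjasz njv yvrs wdrh uam vddp qij
Hunk 4: at line 10 remove [wdrh,uam] add [nrwyl,gjndn] -> 14 lines: dxexv kxe ljhqa pifd txz ujozq duucm wjasz njv yvrs nrwyl gjndn vddp qij
Hunk 5: at line 8 remove [njv] add [dmi,oyisq,mtved] -> 16 lines: dxexv kxe ljhqa pifd txz ujozq duucm wjasz dmi oyisq mtved yvrs nrwyl gjndn vddp qij
Hunk 6: at line 3 remove [pifd,txz] add [thpvi,eermx] -> 16 lines: dxexv kxe ljhqa thpvi eermx ujozq duucm wjasz dmi oyisq mtved yvrs nrwyl gjndn vddp qij
Hunk 7: at line 6 remove [wjasz] add [dnubi] -> 16 lines: dxexv kxe ljhqa thpvi eermx ujozq duucm dnubi dmi oyisq mtved yvrs nrwyl gjndn vddp qij

Answer: dxexv
kxe
ljhqa
thpvi
eermx
ujozq
duucm
dnubi
dmi
oyisq
mtved
yvrs
nrwyl
gjndn
vddp
qij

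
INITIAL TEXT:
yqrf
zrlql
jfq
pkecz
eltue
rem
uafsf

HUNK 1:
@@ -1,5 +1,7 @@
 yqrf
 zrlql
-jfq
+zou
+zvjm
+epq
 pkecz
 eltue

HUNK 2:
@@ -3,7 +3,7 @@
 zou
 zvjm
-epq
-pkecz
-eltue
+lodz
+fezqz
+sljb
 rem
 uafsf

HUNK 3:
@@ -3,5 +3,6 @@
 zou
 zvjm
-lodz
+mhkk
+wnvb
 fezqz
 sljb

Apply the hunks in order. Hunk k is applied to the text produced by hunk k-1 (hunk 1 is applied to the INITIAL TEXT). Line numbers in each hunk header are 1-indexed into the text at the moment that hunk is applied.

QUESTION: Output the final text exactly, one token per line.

Answer: yqrf
zrlql
zou
zvjm
mhkk
wnvb
fezqz
sljb
rem
uafsf

Derivation:
Hunk 1: at line 1 remove [jfq] add [zou,zvjm,epq] -> 9 lines: yqrf zrlql zou zvjm epq pkecz eltue rem uafsf
Hunk 2: at line 3 remove [epq,pkecz,eltue] add [lodz,fezqz,sljb] -> 9 lines: yqrf zrlql zou zvjm lodz fezqz sljb rem uafsf
Hunk 3: at line 3 remove [lodz] add [mhkk,wnvb] -> 10 lines: yqrf zrlql zou zvjm mhkk wnvb fezqz sljb rem uafsf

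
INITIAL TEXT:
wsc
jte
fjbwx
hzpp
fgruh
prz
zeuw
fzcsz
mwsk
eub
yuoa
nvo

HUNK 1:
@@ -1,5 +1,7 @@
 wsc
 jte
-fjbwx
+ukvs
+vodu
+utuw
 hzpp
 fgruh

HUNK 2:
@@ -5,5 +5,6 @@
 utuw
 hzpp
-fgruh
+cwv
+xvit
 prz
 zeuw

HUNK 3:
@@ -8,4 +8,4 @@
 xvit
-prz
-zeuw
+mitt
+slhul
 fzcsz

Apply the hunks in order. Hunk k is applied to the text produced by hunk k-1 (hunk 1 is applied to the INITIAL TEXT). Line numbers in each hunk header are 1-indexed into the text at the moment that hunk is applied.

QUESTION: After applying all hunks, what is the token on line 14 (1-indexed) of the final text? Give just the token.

Answer: yuoa

Derivation:
Hunk 1: at line 1 remove [fjbwx] add [ukvs,vodu,utuw] -> 14 lines: wsc jte ukvs vodu utuw hzpp fgruh prz zeuw fzcsz mwsk eub yuoa nvo
Hunk 2: at line 5 remove [fgruh] add [cwv,xvit] -> 15 lines: wsc jte ukvs vodu utuw hzpp cwv xvit prz zeuw fzcsz mwsk eub yuoa nvo
Hunk 3: at line 8 remove [prz,zeuw] add [mitt,slhul] -> 15 lines: wsc jte ukvs vodu utuw hzpp cwv xvit mitt slhul fzcsz mwsk eub yuoa nvo
Final line 14: yuoa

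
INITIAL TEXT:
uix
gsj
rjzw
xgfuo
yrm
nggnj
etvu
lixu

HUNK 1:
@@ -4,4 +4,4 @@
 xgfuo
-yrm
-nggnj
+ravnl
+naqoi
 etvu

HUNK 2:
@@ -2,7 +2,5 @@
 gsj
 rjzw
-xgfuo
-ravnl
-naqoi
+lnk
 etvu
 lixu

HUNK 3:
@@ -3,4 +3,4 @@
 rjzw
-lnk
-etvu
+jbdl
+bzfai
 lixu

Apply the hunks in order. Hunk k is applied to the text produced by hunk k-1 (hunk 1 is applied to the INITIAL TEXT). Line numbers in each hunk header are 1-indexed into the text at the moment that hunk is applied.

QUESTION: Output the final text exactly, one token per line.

Hunk 1: at line 4 remove [yrm,nggnj] add [ravnl,naqoi] -> 8 lines: uix gsj rjzw xgfuo ravnl naqoi etvu lixu
Hunk 2: at line 2 remove [xgfuo,ravnl,naqoi] add [lnk] -> 6 lines: uix gsj rjzw lnk etvu lixu
Hunk 3: at line 3 remove [lnk,etvu] add [jbdl,bzfai] -> 6 lines: uix gsj rjzw jbdl bzfai lixu

Answer: uix
gsj
rjzw
jbdl
bzfai
lixu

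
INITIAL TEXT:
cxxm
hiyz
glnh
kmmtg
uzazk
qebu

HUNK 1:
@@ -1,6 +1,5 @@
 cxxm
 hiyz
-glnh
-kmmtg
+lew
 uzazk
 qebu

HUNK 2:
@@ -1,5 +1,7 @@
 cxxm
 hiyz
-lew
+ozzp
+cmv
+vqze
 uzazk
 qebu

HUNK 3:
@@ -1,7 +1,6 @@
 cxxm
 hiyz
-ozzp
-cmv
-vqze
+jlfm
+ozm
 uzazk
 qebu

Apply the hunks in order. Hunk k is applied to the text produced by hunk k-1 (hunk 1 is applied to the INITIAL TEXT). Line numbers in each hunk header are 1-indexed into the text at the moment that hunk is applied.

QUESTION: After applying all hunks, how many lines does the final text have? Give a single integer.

Answer: 6

Derivation:
Hunk 1: at line 1 remove [glnh,kmmtg] add [lew] -> 5 lines: cxxm hiyz lew uzazk qebu
Hunk 2: at line 1 remove [lew] add [ozzp,cmv,vqze] -> 7 lines: cxxm hiyz ozzp cmv vqze uzazk qebu
Hunk 3: at line 1 remove [ozzp,cmv,vqze] add [jlfm,ozm] -> 6 lines: cxxm hiyz jlfm ozm uzazk qebu
Final line count: 6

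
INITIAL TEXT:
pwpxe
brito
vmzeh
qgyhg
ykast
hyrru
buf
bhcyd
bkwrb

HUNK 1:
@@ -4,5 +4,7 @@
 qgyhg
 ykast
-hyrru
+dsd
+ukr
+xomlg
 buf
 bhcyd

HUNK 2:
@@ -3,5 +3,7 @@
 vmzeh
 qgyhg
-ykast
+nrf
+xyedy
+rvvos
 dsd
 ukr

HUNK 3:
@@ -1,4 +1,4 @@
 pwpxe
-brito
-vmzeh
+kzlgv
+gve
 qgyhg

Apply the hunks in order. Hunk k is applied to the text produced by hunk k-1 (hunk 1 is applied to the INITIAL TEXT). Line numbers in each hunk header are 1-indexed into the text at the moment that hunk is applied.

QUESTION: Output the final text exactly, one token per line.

Answer: pwpxe
kzlgv
gve
qgyhg
nrf
xyedy
rvvos
dsd
ukr
xomlg
buf
bhcyd
bkwrb

Derivation:
Hunk 1: at line 4 remove [hyrru] add [dsd,ukr,xomlg] -> 11 lines: pwpxe brito vmzeh qgyhg ykast dsd ukr xomlg buf bhcyd bkwrb
Hunk 2: at line 3 remove [ykast] add [nrf,xyedy,rvvos] -> 13 lines: pwpxe brito vmzeh qgyhg nrf xyedy rvvos dsd ukr xomlg buf bhcyd bkwrb
Hunk 3: at line 1 remove [brito,vmzeh] add [kzlgv,gve] -> 13 lines: pwpxe kzlgv gve qgyhg nrf xyedy rvvos dsd ukr xomlg buf bhcyd bkwrb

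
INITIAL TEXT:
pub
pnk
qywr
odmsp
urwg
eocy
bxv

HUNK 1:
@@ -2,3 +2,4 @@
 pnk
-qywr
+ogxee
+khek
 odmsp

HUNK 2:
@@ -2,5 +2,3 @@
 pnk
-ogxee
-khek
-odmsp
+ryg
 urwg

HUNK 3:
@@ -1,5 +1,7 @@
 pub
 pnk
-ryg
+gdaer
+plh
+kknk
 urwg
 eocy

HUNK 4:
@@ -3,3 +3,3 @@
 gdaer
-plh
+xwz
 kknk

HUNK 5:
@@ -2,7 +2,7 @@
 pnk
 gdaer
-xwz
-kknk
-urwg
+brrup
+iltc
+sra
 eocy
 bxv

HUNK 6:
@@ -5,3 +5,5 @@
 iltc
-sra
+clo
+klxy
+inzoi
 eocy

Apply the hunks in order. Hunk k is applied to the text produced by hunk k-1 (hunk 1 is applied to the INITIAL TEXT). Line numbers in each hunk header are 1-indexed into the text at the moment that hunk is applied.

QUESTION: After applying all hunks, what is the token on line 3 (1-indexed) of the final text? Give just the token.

Answer: gdaer

Derivation:
Hunk 1: at line 2 remove [qywr] add [ogxee,khek] -> 8 lines: pub pnk ogxee khek odmsp urwg eocy bxv
Hunk 2: at line 2 remove [ogxee,khek,odmsp] add [ryg] -> 6 lines: pub pnk ryg urwg eocy bxv
Hunk 3: at line 1 remove [ryg] add [gdaer,plh,kknk] -> 8 lines: pub pnk gdaer plh kknk urwg eocy bxv
Hunk 4: at line 3 remove [plh] add [xwz] -> 8 lines: pub pnk gdaer xwz kknk urwg eocy bxv
Hunk 5: at line 2 remove [xwz,kknk,urwg] add [brrup,iltc,sra] -> 8 lines: pub pnk gdaer brrup iltc sra eocy bxv
Hunk 6: at line 5 remove [sra] add [clo,klxy,inzoi] -> 10 lines: pub pnk gdaer brrup iltc clo klxy inzoi eocy bxv
Final line 3: gdaer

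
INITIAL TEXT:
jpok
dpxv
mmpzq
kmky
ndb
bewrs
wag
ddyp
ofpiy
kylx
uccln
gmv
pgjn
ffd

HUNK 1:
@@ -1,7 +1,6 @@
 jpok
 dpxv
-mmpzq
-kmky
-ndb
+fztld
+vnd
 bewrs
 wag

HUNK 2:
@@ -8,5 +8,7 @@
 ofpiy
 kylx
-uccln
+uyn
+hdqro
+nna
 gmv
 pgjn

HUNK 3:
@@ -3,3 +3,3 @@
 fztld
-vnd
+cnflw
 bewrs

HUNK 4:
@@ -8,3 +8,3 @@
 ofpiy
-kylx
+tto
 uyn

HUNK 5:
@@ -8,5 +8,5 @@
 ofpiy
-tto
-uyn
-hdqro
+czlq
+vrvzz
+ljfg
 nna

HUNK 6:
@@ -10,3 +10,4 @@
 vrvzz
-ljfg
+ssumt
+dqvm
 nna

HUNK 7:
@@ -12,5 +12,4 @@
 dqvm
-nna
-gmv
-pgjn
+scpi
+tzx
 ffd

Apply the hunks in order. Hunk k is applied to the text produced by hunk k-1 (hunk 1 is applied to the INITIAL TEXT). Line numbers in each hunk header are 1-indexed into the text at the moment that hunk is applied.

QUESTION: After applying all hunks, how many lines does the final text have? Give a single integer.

Hunk 1: at line 1 remove [mmpzq,kmky,ndb] add [fztld,vnd] -> 13 lines: jpok dpxv fztld vnd bewrs wag ddyp ofpiy kylx uccln gmv pgjn ffd
Hunk 2: at line 8 remove [uccln] add [uyn,hdqro,nna] -> 15 lines: jpok dpxv fztld vnd bewrs wag ddyp ofpiy kylx uyn hdqro nna gmv pgjn ffd
Hunk 3: at line 3 remove [vnd] add [cnflw] -> 15 lines: jpok dpxv fztld cnflw bewrs wag ddyp ofpiy kylx uyn hdqro nna gmv pgjn ffd
Hunk 4: at line 8 remove [kylx] add [tto] -> 15 lines: jpok dpxv fztld cnflw bewrs wag ddyp ofpiy tto uyn hdqro nna gmv pgjn ffd
Hunk 5: at line 8 remove [tto,uyn,hdqro] add [czlq,vrvzz,ljfg] -> 15 lines: jpok dpxv fztld cnflw bewrs wag ddyp ofpiy czlq vrvzz ljfg nna gmv pgjn ffd
Hunk 6: at line 10 remove [ljfg] add [ssumt,dqvm] -> 16 lines: jpok dpxv fztld cnflw bewrs wag ddyp ofpiy czlq vrvzz ssumt dqvm nna gmv pgjn ffd
Hunk 7: at line 12 remove [nna,gmv,pgjn] add [scpi,tzx] -> 15 lines: jpok dpxv fztld cnflw bewrs wag ddyp ofpiy czlq vrvzz ssumt dqvm scpi tzx ffd
Final line count: 15

Answer: 15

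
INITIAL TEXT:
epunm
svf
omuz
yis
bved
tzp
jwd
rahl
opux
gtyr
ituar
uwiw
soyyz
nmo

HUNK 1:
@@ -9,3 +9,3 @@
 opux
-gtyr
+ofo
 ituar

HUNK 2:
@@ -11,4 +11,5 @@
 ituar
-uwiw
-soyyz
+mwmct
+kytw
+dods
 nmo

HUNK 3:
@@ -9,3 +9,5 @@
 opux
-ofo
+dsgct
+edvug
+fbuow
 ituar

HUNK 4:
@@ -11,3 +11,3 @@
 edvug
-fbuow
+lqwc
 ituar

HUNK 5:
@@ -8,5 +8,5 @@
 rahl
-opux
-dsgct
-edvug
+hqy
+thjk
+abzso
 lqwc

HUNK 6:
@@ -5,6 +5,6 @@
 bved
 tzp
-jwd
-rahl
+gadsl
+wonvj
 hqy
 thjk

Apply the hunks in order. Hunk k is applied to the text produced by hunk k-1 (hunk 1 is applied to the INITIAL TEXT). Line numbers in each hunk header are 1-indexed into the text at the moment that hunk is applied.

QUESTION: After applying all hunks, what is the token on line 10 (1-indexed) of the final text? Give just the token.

Answer: thjk

Derivation:
Hunk 1: at line 9 remove [gtyr] add [ofo] -> 14 lines: epunm svf omuz yis bved tzp jwd rahl opux ofo ituar uwiw soyyz nmo
Hunk 2: at line 11 remove [uwiw,soyyz] add [mwmct,kytw,dods] -> 15 lines: epunm svf omuz yis bved tzp jwd rahl opux ofo ituar mwmct kytw dods nmo
Hunk 3: at line 9 remove [ofo] add [dsgct,edvug,fbuow] -> 17 lines: epunm svf omuz yis bved tzp jwd rahl opux dsgct edvug fbuow ituar mwmct kytw dods nmo
Hunk 4: at line 11 remove [fbuow] add [lqwc] -> 17 lines: epunm svf omuz yis bved tzp jwd rahl opux dsgct edvug lqwc ituar mwmct kytw dods nmo
Hunk 5: at line 8 remove [opux,dsgct,edvug] add [hqy,thjk,abzso] -> 17 lines: epunm svf omuz yis bved tzp jwd rahl hqy thjk abzso lqwc ituar mwmct kytw dods nmo
Hunk 6: at line 5 remove [jwd,rahl] add [gadsl,wonvj] -> 17 lines: epunm svf omuz yis bved tzp gadsl wonvj hqy thjk abzso lqwc ituar mwmct kytw dods nmo
Final line 10: thjk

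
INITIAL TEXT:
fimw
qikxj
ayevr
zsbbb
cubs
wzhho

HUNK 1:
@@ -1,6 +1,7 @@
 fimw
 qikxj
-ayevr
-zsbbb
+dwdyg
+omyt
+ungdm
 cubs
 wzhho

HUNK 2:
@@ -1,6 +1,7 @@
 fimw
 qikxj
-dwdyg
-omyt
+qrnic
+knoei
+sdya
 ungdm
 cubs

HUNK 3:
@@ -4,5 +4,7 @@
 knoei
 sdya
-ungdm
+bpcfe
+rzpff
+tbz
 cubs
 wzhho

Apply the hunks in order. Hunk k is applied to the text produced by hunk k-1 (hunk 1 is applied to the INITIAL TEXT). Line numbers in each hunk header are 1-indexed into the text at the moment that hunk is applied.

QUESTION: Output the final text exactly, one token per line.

Answer: fimw
qikxj
qrnic
knoei
sdya
bpcfe
rzpff
tbz
cubs
wzhho

Derivation:
Hunk 1: at line 1 remove [ayevr,zsbbb] add [dwdyg,omyt,ungdm] -> 7 lines: fimw qikxj dwdyg omyt ungdm cubs wzhho
Hunk 2: at line 1 remove [dwdyg,omyt] add [qrnic,knoei,sdya] -> 8 lines: fimw qikxj qrnic knoei sdya ungdm cubs wzhho
Hunk 3: at line 4 remove [ungdm] add [bpcfe,rzpff,tbz] -> 10 lines: fimw qikxj qrnic knoei sdya bpcfe rzpff tbz cubs wzhho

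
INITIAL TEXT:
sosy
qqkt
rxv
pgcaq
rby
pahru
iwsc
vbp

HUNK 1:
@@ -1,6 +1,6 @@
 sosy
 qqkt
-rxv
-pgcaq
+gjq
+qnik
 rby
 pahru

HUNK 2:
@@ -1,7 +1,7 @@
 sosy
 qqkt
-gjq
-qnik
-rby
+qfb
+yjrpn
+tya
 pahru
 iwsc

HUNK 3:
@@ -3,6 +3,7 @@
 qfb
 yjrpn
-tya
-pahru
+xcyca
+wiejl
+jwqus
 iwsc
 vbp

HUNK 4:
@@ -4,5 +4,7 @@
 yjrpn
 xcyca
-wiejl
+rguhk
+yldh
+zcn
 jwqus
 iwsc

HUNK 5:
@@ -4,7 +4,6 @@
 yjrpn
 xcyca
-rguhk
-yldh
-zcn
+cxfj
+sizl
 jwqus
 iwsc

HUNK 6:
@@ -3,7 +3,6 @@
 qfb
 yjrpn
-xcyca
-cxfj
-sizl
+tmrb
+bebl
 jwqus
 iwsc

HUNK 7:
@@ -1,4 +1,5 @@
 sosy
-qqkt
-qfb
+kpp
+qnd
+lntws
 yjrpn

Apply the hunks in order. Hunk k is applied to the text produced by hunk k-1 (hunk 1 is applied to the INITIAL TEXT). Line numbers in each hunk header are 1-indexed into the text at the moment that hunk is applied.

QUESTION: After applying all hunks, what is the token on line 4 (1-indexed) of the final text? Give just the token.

Answer: lntws

Derivation:
Hunk 1: at line 1 remove [rxv,pgcaq] add [gjq,qnik] -> 8 lines: sosy qqkt gjq qnik rby pahru iwsc vbp
Hunk 2: at line 1 remove [gjq,qnik,rby] add [qfb,yjrpn,tya] -> 8 lines: sosy qqkt qfb yjrpn tya pahru iwsc vbp
Hunk 3: at line 3 remove [tya,pahru] add [xcyca,wiejl,jwqus] -> 9 lines: sosy qqkt qfb yjrpn xcyca wiejl jwqus iwsc vbp
Hunk 4: at line 4 remove [wiejl] add [rguhk,yldh,zcn] -> 11 lines: sosy qqkt qfb yjrpn xcyca rguhk yldh zcn jwqus iwsc vbp
Hunk 5: at line 4 remove [rguhk,yldh,zcn] add [cxfj,sizl] -> 10 lines: sosy qqkt qfb yjrpn xcyca cxfj sizl jwqus iwsc vbp
Hunk 6: at line 3 remove [xcyca,cxfj,sizl] add [tmrb,bebl] -> 9 lines: sosy qqkt qfb yjrpn tmrb bebl jwqus iwsc vbp
Hunk 7: at line 1 remove [qqkt,qfb] add [kpp,qnd,lntws] -> 10 lines: sosy kpp qnd lntws yjrpn tmrb bebl jwqus iwsc vbp
Final line 4: lntws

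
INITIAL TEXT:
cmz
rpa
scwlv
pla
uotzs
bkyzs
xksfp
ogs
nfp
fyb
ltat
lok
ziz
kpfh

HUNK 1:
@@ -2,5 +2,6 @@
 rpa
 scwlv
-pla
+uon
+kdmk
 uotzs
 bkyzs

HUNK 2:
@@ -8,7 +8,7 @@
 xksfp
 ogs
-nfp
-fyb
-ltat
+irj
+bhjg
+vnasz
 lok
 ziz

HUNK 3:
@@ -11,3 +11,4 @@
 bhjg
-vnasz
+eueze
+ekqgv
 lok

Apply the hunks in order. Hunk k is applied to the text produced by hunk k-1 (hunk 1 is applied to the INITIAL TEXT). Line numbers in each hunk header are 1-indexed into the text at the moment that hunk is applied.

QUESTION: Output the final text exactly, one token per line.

Answer: cmz
rpa
scwlv
uon
kdmk
uotzs
bkyzs
xksfp
ogs
irj
bhjg
eueze
ekqgv
lok
ziz
kpfh

Derivation:
Hunk 1: at line 2 remove [pla] add [uon,kdmk] -> 15 lines: cmz rpa scwlv uon kdmk uotzs bkyzs xksfp ogs nfp fyb ltat lok ziz kpfh
Hunk 2: at line 8 remove [nfp,fyb,ltat] add [irj,bhjg,vnasz] -> 15 lines: cmz rpa scwlv uon kdmk uotzs bkyzs xksfp ogs irj bhjg vnasz lok ziz kpfh
Hunk 3: at line 11 remove [vnasz] add [eueze,ekqgv] -> 16 lines: cmz rpa scwlv uon kdmk uotzs bkyzs xksfp ogs irj bhjg eueze ekqgv lok ziz kpfh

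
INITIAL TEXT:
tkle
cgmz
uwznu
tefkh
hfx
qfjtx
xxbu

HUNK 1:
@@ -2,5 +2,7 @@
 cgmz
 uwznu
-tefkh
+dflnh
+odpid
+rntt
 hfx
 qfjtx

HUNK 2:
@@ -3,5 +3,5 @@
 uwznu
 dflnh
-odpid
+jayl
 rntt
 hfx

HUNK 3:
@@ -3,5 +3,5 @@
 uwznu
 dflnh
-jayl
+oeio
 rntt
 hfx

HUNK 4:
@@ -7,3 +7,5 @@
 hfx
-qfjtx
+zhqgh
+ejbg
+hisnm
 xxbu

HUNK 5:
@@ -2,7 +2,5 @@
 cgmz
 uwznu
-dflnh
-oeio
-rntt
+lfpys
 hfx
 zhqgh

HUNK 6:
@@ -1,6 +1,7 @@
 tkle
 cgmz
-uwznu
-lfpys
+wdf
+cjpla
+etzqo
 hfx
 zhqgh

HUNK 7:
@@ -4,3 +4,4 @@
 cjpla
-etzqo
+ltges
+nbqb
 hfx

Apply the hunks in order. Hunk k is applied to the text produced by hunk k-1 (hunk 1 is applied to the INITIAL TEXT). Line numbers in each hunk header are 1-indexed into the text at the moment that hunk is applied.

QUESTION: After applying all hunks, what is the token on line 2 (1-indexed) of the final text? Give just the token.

Hunk 1: at line 2 remove [tefkh] add [dflnh,odpid,rntt] -> 9 lines: tkle cgmz uwznu dflnh odpid rntt hfx qfjtx xxbu
Hunk 2: at line 3 remove [odpid] add [jayl] -> 9 lines: tkle cgmz uwznu dflnh jayl rntt hfx qfjtx xxbu
Hunk 3: at line 3 remove [jayl] add [oeio] -> 9 lines: tkle cgmz uwznu dflnh oeio rntt hfx qfjtx xxbu
Hunk 4: at line 7 remove [qfjtx] add [zhqgh,ejbg,hisnm] -> 11 lines: tkle cgmz uwznu dflnh oeio rntt hfx zhqgh ejbg hisnm xxbu
Hunk 5: at line 2 remove [dflnh,oeio,rntt] add [lfpys] -> 9 lines: tkle cgmz uwznu lfpys hfx zhqgh ejbg hisnm xxbu
Hunk 6: at line 1 remove [uwznu,lfpys] add [wdf,cjpla,etzqo] -> 10 lines: tkle cgmz wdf cjpla etzqo hfx zhqgh ejbg hisnm xxbu
Hunk 7: at line 4 remove [etzqo] add [ltges,nbqb] -> 11 lines: tkle cgmz wdf cjpla ltges nbqb hfx zhqgh ejbg hisnm xxbu
Final line 2: cgmz

Answer: cgmz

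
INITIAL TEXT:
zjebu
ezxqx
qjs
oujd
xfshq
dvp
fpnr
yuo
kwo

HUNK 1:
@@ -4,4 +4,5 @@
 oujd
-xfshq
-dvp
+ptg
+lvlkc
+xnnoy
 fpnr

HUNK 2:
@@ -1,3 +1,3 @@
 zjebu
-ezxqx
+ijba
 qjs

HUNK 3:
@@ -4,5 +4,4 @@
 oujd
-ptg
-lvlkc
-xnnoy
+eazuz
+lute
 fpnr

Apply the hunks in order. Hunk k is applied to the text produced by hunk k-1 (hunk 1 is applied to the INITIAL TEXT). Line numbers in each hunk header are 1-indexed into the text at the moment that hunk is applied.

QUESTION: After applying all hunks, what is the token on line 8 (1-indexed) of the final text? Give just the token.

Hunk 1: at line 4 remove [xfshq,dvp] add [ptg,lvlkc,xnnoy] -> 10 lines: zjebu ezxqx qjs oujd ptg lvlkc xnnoy fpnr yuo kwo
Hunk 2: at line 1 remove [ezxqx] add [ijba] -> 10 lines: zjebu ijba qjs oujd ptg lvlkc xnnoy fpnr yuo kwo
Hunk 3: at line 4 remove [ptg,lvlkc,xnnoy] add [eazuz,lute] -> 9 lines: zjebu ijba qjs oujd eazuz lute fpnr yuo kwo
Final line 8: yuo

Answer: yuo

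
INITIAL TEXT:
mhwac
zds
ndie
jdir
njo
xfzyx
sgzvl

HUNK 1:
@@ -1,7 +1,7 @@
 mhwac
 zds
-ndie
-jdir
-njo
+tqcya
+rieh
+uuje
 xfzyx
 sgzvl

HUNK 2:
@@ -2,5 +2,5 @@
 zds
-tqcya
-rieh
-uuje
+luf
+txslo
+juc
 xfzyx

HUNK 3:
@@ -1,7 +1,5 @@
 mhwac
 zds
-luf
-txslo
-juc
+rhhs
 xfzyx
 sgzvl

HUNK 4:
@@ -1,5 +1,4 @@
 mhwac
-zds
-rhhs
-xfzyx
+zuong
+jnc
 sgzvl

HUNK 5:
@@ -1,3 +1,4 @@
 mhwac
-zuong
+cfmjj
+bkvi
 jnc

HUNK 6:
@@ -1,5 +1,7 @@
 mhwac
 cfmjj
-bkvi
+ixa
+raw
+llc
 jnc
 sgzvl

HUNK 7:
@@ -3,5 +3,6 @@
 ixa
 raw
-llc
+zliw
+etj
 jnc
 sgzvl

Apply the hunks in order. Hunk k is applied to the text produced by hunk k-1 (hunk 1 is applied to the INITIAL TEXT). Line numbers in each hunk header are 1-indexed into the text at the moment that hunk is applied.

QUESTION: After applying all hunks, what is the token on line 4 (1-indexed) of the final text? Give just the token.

Hunk 1: at line 1 remove [ndie,jdir,njo] add [tqcya,rieh,uuje] -> 7 lines: mhwac zds tqcya rieh uuje xfzyx sgzvl
Hunk 2: at line 2 remove [tqcya,rieh,uuje] add [luf,txslo,juc] -> 7 lines: mhwac zds luf txslo juc xfzyx sgzvl
Hunk 3: at line 1 remove [luf,txslo,juc] add [rhhs] -> 5 lines: mhwac zds rhhs xfzyx sgzvl
Hunk 4: at line 1 remove [zds,rhhs,xfzyx] add [zuong,jnc] -> 4 lines: mhwac zuong jnc sgzvl
Hunk 5: at line 1 remove [zuong] add [cfmjj,bkvi] -> 5 lines: mhwac cfmjj bkvi jnc sgzvl
Hunk 6: at line 1 remove [bkvi] add [ixa,raw,llc] -> 7 lines: mhwac cfmjj ixa raw llc jnc sgzvl
Hunk 7: at line 3 remove [llc] add [zliw,etj] -> 8 lines: mhwac cfmjj ixa raw zliw etj jnc sgzvl
Final line 4: raw

Answer: raw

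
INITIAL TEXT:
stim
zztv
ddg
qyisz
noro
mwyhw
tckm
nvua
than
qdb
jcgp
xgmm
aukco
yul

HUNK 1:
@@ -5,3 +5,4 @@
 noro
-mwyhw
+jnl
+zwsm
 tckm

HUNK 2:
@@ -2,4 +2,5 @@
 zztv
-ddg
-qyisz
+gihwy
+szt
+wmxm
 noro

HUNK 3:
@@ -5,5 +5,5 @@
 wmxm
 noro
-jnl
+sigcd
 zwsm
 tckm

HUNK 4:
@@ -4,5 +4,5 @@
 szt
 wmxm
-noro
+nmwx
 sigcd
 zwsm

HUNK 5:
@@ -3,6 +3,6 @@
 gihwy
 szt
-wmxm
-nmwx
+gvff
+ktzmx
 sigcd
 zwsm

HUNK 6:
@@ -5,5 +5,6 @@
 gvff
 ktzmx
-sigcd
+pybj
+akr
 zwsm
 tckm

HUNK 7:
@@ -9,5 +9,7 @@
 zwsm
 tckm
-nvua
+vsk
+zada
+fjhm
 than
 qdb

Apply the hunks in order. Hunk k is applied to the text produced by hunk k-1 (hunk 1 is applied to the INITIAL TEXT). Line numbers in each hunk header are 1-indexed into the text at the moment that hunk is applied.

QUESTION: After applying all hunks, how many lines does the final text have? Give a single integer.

Answer: 19

Derivation:
Hunk 1: at line 5 remove [mwyhw] add [jnl,zwsm] -> 15 lines: stim zztv ddg qyisz noro jnl zwsm tckm nvua than qdb jcgp xgmm aukco yul
Hunk 2: at line 2 remove [ddg,qyisz] add [gihwy,szt,wmxm] -> 16 lines: stim zztv gihwy szt wmxm noro jnl zwsm tckm nvua than qdb jcgp xgmm aukco yul
Hunk 3: at line 5 remove [jnl] add [sigcd] -> 16 lines: stim zztv gihwy szt wmxm noro sigcd zwsm tckm nvua than qdb jcgp xgmm aukco yul
Hunk 4: at line 4 remove [noro] add [nmwx] -> 16 lines: stim zztv gihwy szt wmxm nmwx sigcd zwsm tckm nvua than qdb jcgp xgmm aukco yul
Hunk 5: at line 3 remove [wmxm,nmwx] add [gvff,ktzmx] -> 16 lines: stim zztv gihwy szt gvff ktzmx sigcd zwsm tckm nvua than qdb jcgp xgmm aukco yul
Hunk 6: at line 5 remove [sigcd] add [pybj,akr] -> 17 lines: stim zztv gihwy szt gvff ktzmx pybj akr zwsm tckm nvua than qdb jcgp xgmm aukco yul
Hunk 7: at line 9 remove [nvua] add [vsk,zada,fjhm] -> 19 lines: stim zztv gihwy szt gvff ktzmx pybj akr zwsm tckm vsk zada fjhm than qdb jcgp xgmm aukco yul
Final line count: 19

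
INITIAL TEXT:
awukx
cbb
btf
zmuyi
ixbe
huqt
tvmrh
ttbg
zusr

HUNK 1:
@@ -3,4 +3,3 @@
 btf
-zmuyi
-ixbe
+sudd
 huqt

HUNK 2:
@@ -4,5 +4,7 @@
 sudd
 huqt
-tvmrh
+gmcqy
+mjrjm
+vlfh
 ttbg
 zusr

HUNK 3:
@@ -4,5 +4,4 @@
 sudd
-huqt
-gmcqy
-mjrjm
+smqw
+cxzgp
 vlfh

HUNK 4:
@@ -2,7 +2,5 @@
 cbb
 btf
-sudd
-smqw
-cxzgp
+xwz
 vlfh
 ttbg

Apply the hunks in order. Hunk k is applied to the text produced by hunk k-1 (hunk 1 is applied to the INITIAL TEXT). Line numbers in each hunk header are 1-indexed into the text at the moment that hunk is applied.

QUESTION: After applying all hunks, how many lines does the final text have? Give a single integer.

Hunk 1: at line 3 remove [zmuyi,ixbe] add [sudd] -> 8 lines: awukx cbb btf sudd huqt tvmrh ttbg zusr
Hunk 2: at line 4 remove [tvmrh] add [gmcqy,mjrjm,vlfh] -> 10 lines: awukx cbb btf sudd huqt gmcqy mjrjm vlfh ttbg zusr
Hunk 3: at line 4 remove [huqt,gmcqy,mjrjm] add [smqw,cxzgp] -> 9 lines: awukx cbb btf sudd smqw cxzgp vlfh ttbg zusr
Hunk 4: at line 2 remove [sudd,smqw,cxzgp] add [xwz] -> 7 lines: awukx cbb btf xwz vlfh ttbg zusr
Final line count: 7

Answer: 7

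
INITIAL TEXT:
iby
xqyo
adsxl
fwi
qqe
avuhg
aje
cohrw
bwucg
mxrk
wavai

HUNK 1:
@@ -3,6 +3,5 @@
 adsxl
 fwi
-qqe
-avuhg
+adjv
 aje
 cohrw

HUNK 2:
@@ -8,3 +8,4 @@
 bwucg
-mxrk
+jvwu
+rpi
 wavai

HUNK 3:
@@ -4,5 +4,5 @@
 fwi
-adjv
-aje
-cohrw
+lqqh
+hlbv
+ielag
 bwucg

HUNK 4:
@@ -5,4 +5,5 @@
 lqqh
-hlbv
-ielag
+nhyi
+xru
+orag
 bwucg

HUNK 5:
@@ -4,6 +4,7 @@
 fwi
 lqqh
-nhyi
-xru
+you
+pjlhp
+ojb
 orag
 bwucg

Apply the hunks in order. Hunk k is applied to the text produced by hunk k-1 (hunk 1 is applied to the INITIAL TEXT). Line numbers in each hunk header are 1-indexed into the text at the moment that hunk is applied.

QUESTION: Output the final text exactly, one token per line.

Hunk 1: at line 3 remove [qqe,avuhg] add [adjv] -> 10 lines: iby xqyo adsxl fwi adjv aje cohrw bwucg mxrk wavai
Hunk 2: at line 8 remove [mxrk] add [jvwu,rpi] -> 11 lines: iby xqyo adsxl fwi adjv aje cohrw bwucg jvwu rpi wavai
Hunk 3: at line 4 remove [adjv,aje,cohrw] add [lqqh,hlbv,ielag] -> 11 lines: iby xqyo adsxl fwi lqqh hlbv ielag bwucg jvwu rpi wavai
Hunk 4: at line 5 remove [hlbv,ielag] add [nhyi,xru,orag] -> 12 lines: iby xqyo adsxl fwi lqqh nhyi xru orag bwucg jvwu rpi wavai
Hunk 5: at line 4 remove [nhyi,xru] add [you,pjlhp,ojb] -> 13 lines: iby xqyo adsxl fwi lqqh you pjlhp ojb orag bwucg jvwu rpi wavai

Answer: iby
xqyo
adsxl
fwi
lqqh
you
pjlhp
ojb
orag
bwucg
jvwu
rpi
wavai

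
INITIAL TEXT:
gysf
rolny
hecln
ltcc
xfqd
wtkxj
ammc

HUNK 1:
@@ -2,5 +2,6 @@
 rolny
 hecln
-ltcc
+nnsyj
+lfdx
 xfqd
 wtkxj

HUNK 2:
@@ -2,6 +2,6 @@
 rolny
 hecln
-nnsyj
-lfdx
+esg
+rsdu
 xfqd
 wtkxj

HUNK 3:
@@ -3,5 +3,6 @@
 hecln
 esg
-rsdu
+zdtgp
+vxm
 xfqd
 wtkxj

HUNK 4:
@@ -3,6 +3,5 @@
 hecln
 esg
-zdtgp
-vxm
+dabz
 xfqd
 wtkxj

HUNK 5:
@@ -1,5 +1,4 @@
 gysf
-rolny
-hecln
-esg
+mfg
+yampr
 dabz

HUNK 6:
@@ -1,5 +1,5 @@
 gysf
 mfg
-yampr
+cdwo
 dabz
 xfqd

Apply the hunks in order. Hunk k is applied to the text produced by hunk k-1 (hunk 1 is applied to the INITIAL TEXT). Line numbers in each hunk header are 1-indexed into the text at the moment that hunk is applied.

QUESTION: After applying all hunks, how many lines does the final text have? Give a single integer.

Answer: 7

Derivation:
Hunk 1: at line 2 remove [ltcc] add [nnsyj,lfdx] -> 8 lines: gysf rolny hecln nnsyj lfdx xfqd wtkxj ammc
Hunk 2: at line 2 remove [nnsyj,lfdx] add [esg,rsdu] -> 8 lines: gysf rolny hecln esg rsdu xfqd wtkxj ammc
Hunk 3: at line 3 remove [rsdu] add [zdtgp,vxm] -> 9 lines: gysf rolny hecln esg zdtgp vxm xfqd wtkxj ammc
Hunk 4: at line 3 remove [zdtgp,vxm] add [dabz] -> 8 lines: gysf rolny hecln esg dabz xfqd wtkxj ammc
Hunk 5: at line 1 remove [rolny,hecln,esg] add [mfg,yampr] -> 7 lines: gysf mfg yampr dabz xfqd wtkxj ammc
Hunk 6: at line 1 remove [yampr] add [cdwo] -> 7 lines: gysf mfg cdwo dabz xfqd wtkxj ammc
Final line count: 7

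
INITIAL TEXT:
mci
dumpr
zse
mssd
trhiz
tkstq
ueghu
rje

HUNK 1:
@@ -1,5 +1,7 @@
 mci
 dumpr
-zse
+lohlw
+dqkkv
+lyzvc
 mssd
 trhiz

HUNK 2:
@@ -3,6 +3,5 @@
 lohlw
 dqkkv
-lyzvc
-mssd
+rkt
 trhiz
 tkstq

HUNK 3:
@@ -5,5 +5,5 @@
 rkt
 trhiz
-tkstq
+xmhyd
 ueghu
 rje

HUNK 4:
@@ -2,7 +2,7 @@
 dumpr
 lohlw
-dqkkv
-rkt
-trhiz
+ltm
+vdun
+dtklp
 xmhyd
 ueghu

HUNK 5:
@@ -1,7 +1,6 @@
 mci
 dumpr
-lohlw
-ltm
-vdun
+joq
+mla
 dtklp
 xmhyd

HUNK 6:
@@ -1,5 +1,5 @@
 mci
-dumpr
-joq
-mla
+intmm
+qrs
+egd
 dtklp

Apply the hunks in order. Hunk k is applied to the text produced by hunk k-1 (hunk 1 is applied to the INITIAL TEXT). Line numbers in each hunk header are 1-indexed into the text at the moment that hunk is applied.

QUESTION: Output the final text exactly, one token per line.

Hunk 1: at line 1 remove [zse] add [lohlw,dqkkv,lyzvc] -> 10 lines: mci dumpr lohlw dqkkv lyzvc mssd trhiz tkstq ueghu rje
Hunk 2: at line 3 remove [lyzvc,mssd] add [rkt] -> 9 lines: mci dumpr lohlw dqkkv rkt trhiz tkstq ueghu rje
Hunk 3: at line 5 remove [tkstq] add [xmhyd] -> 9 lines: mci dumpr lohlw dqkkv rkt trhiz xmhyd ueghu rje
Hunk 4: at line 2 remove [dqkkv,rkt,trhiz] add [ltm,vdun,dtklp] -> 9 lines: mci dumpr lohlw ltm vdun dtklp xmhyd ueghu rje
Hunk 5: at line 1 remove [lohlw,ltm,vdun] add [joq,mla] -> 8 lines: mci dumpr joq mla dtklp xmhyd ueghu rje
Hunk 6: at line 1 remove [dumpr,joq,mla] add [intmm,qrs,egd] -> 8 lines: mci intmm qrs egd dtklp xmhyd ueghu rje

Answer: mci
intmm
qrs
egd
dtklp
xmhyd
ueghu
rje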